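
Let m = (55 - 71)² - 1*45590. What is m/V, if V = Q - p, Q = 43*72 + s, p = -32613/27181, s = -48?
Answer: -176031922/11840043 ≈ -14.868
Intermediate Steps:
p = -4659/3883 (p = -32613*1/27181 = -4659/3883 ≈ -1.1998)
Q = 3048 (Q = 43*72 - 48 = 3096 - 48 = 3048)
V = 11840043/3883 (V = 3048 - 1*(-4659/3883) = 3048 + 4659/3883 = 11840043/3883 ≈ 3049.2)
m = -45334 (m = (-16)² - 45590 = 256 - 45590 = -45334)
m/V = -45334/11840043/3883 = -45334*3883/11840043 = -176031922/11840043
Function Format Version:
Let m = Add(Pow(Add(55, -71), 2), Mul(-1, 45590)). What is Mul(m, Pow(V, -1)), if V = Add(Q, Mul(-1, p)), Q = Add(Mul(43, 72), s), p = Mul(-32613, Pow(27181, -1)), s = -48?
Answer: Rational(-176031922, 11840043) ≈ -14.868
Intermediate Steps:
p = Rational(-4659, 3883) (p = Mul(-32613, Rational(1, 27181)) = Rational(-4659, 3883) ≈ -1.1998)
Q = 3048 (Q = Add(Mul(43, 72), -48) = Add(3096, -48) = 3048)
V = Rational(11840043, 3883) (V = Add(3048, Mul(-1, Rational(-4659, 3883))) = Add(3048, Rational(4659, 3883)) = Rational(11840043, 3883) ≈ 3049.2)
m = -45334 (m = Add(Pow(-16, 2), -45590) = Add(256, -45590) = -45334)
Mul(m, Pow(V, -1)) = Mul(-45334, Pow(Rational(11840043, 3883), -1)) = Mul(-45334, Rational(3883, 11840043)) = Rational(-176031922, 11840043)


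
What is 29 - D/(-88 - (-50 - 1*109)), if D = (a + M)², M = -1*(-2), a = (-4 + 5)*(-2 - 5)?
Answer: 2034/71 ≈ 28.648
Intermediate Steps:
a = -7 (a = 1*(-7) = -7)
M = 2
D = 25 (D = (-7 + 2)² = (-5)² = 25)
29 - D/(-88 - (-50 - 1*109)) = 29 - 25/(-88 - (-50 - 1*109)) = 29 - 25/(-88 - (-50 - 109)) = 29 - 25/(-88 - 1*(-159)) = 29 - 25/(-88 + 159) = 29 - 25/71 = 2034/71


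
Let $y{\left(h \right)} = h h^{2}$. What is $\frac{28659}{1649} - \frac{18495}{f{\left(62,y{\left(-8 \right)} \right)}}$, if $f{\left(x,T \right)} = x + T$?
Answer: $\frac{964329}{16490} \approx 58.48$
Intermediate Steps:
$y{\left(h \right)} = h^{3}$
$f{\left(x,T \right)} = T + x$
$\frac{28659}{1649} - \frac{18495}{f{\left(62,y{\left(-8 \right)} \right)}} = \frac{28659}{1649} - \frac{18495}{\left(-8\right)^{3} + 62} = 28659 \cdot \frac{1}{1649} - \frac{18495}{-512 + 62} = \frac{28659}{1649} - \frac{18495}{-450} = \frac{28659}{1649} - - \frac{411}{10} = \frac{28659}{1649} + \frac{411}{10} = \frac{964329}{16490}$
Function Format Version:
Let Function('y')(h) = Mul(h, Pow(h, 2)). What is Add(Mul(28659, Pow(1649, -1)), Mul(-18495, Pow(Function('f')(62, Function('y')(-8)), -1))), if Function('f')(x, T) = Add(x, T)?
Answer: Rational(964329, 16490) ≈ 58.480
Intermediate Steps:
Function('y')(h) = Pow(h, 3)
Function('f')(x, T) = Add(T, x)
Add(Mul(28659, Pow(1649, -1)), Mul(-18495, Pow(Function('f')(62, Function('y')(-8)), -1))) = Add(Mul(28659, Pow(1649, -1)), Mul(-18495, Pow(Add(Pow(-8, 3), 62), -1))) = Add(Mul(28659, Rational(1, 1649)), Mul(-18495, Pow(Add(-512, 62), -1))) = Add(Rational(28659, 1649), Mul(-18495, Pow(-450, -1))) = Add(Rational(28659, 1649), Mul(-18495, Rational(-1, 450))) = Add(Rational(28659, 1649), Rational(411, 10)) = Rational(964329, 16490)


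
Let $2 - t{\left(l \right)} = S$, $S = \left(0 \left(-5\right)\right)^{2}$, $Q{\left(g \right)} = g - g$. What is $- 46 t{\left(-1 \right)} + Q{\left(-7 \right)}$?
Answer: $-92$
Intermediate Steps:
$Q{\left(g \right)} = 0$
$S = 0$ ($S = 0^{2} = 0$)
$t{\left(l \right)} = 2$ ($t{\left(l \right)} = 2 - 0 = 2 + 0 = 2$)
$- 46 t{\left(-1 \right)} + Q{\left(-7 \right)} = \left(-46\right) 2 + 0 = -92 + 0 = -92$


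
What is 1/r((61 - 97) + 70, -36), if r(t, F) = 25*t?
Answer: 1/850 ≈ 0.0011765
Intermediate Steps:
1/r((61 - 97) + 70, -36) = 1/(25*((61 - 97) + 70)) = 1/(25*(-36 + 70)) = 1/(25*34) = 1/850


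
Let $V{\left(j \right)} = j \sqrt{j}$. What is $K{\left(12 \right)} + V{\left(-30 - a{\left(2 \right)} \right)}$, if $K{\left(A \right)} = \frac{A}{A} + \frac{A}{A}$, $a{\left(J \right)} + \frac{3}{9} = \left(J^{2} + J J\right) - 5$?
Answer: $2 - \frac{686 i \sqrt{6}}{9} \approx 2.0 - 186.71 i$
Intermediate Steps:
$a{\left(J \right)} = - \frac{16}{3} + 2 J^{2}$ ($a{\left(J \right)} = - \frac{1}{3} - \left(5 - J^{2} - J J\right) = - \frac{1}{3} + \left(\left(J^{2} + J^{2}\right) - 5\right) = - \frac{1}{3} + \left(2 J^{2} - 5\right) = - \frac{1}{3} + \left(-5 + 2 J^{2}\right) = - \frac{16}{3} + 2 J^{2}$)
$K{\left(A \right)} = 2$ ($K{\left(A \right)} = 1 + 1 = 2$)
$V{\left(j \right)} = j^{\frac{3}{2}}$
$K{\left(12 \right)} + V{\left(-30 - a{\left(2 \right)} \right)} = 2 + \left(-30 - \left(- \frac{16}{3} + 2 \cdot 2^{2}\right)\right)^{\frac{3}{2}} = 2 + \left(-30 - \left(- \frac{16}{3} + 2 \cdot 4\right)\right)^{\frac{3}{2}} = 2 + \left(-30 - \left(- \frac{16}{3} + 8\right)\right)^{\frac{3}{2}} = 2 + \left(-30 - \frac{8}{3}\right)^{\frac{3}{2}} = 2 + \left(- \frac{98}{3}\right)^{\frac{3}{2}} = 2 - \frac{686 i \sqrt{6}}{9}$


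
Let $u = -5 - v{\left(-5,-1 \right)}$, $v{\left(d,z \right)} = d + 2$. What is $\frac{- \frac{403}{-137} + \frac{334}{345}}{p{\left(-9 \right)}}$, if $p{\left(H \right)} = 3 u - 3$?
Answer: $- \frac{184793}{425385} \approx -0.43441$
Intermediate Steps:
$v{\left(d,z \right)} = 2 + d$
$u = -2$ ($u = -5 - \left(2 - 5\right) = -5 - -3 = -5 + 3 = -2$)
$p{\left(H \right)} = -9$ ($p{\left(H \right)} = 3 \left(-2\right) - 3 = -6 - 3 = -9$)
$\frac{- \frac{403}{-137} + \frac{334}{345}}{p{\left(-9 \right)}} = \frac{- \frac{403}{-137} + \frac{334}{345}}{-9} = \left(\left(-403\right) \left(- \frac{1}{137}\right) + 334 \cdot \frac{1}{345}\right) \left(- \frac{1}{9}\right) = \left(\frac{403}{137} + \frac{334}{345}\right) \left(- \frac{1}{9}\right) = \frac{184793}{47265} \left(- \frac{1}{9}\right) = - \frac{184793}{425385}$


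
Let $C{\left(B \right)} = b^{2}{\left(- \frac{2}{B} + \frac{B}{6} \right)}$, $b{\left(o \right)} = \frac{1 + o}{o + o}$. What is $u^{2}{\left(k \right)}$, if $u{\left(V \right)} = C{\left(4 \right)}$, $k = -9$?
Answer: $\frac{2401}{16} \approx 150.06$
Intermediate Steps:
$b{\left(o \right)} = \frac{1 + o}{2 o}$
$C{\left(B \right)} = \frac{\left(1 - \frac{2}{B} + \frac{B}{6}\right)^{2}}{4 \left(- \frac{2}{B} + \frac{B}{6}\right)^{2}}$ ($C{\left(B \right)} = \left(\frac{1 + \left(- \frac{2}{B} + \frac{B}{6}\right)}{2 \left(- \frac{2}{B} + \frac{B}{6}\right)}\right)^{2} = \left(\frac{1 - \frac{2}{B} + \frac{B}{6}}{2 \left(- \frac{2}{B} + \frac{B}{6}\right)}\right)^{2} = \frac{\left(1 - \frac{2}{B} + \frac{B}{6}\right)^{2}}{4 \left(- \frac{2}{B} + \frac{B}{6}\right)^{2}}$)
$u{\left(V \right)} = \frac{49}{4}$ ($u{\left(V \right)} = \frac{\left(-12 + 4^{2} + 6 \cdot 4\right)^{2}}{4 \left(-12 + 4^{2}\right)^{2}} = \frac{\left(-12 + 16 + 24\right)^{2}}{4 \left(-12 + 16\right)^{2}} = \frac{28^{2}}{4 \cdot 16} = \frac{1}{4} \cdot \frac{1}{16} \cdot 784 = \frac{49}{4}$)
$u^{2}{\left(k \right)} = \left(\frac{49}{4}\right)^{2} = \frac{2401}{16}$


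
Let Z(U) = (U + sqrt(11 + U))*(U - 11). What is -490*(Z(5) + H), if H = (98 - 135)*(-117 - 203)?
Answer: -5775140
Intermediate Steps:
H = 11840 (H = -37*(-320) = 11840)
Z(U) = (-11 + U)*(U + sqrt(11 + U)) (Z(U) = (U + sqrt(11 + U))*(-11 + U) = (-11 + U)*(U + sqrt(11 + U)))
-490*(Z(5) + H) = -490*((5**2 - 11*5 - 11*sqrt(11 + 5) + 5*sqrt(11 + 5)) + 11840) = -490*((25 - 55 - 11*sqrt(16) + 5*sqrt(16)) + 11840) = -490*((25 - 55 - 11*4 + 5*4) + 11840) = -490*((25 - 55 - 44 + 20) + 11840) = -490*(-54 + 11840) = -490*11786 = -5775140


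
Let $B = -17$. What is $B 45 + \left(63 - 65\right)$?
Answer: $-767$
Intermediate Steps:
$B 45 + \left(63 - 65\right) = \left(-17\right) 45 + \left(63 - 65\right) = -765 + \left(63 - 65\right) = -765 - 2 = -767$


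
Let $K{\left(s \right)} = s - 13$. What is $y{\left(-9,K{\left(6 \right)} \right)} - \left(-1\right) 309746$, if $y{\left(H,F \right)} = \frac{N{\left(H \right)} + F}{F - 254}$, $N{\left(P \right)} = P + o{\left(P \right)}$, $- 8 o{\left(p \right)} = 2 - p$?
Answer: $\frac{646749787}{2088} \approx 3.0975 \cdot 10^{5}$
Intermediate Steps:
$o{\left(p \right)} = - \frac{1}{4} + \frac{p}{8}$ ($o{\left(p \right)} = - \frac{2 - p}{8} = - \frac{1}{4} + \frac{p}{8}$)
$K{\left(s \right)} = -13 + s$ ($K{\left(s \right)} = s - 13 = -13 + s$)
$N{\left(P \right)} = - \frac{1}{4} + \frac{9 P}{8}$ ($N{\left(P \right)} = P + \left(- \frac{1}{4} + \frac{P}{8}\right) = - \frac{1}{4} + \frac{9 P}{8}$)
$y{\left(H,F \right)} = \frac{- \frac{1}{4} + F + \frac{9 H}{8}}{-254 + F}$ ($y{\left(H,F \right)} = \frac{\left(- \frac{1}{4} + \frac{9 H}{8}\right) + F}{F - 254} = \frac{- \frac{1}{4} + F + \frac{9 H}{8}}{-254 + F}$)
$y{\left(-9,K{\left(6 \right)} \right)} - \left(-1\right) 309746 = \frac{-2 + 8 \left(-13 + 6\right) + 9 \left(-9\right)}{8 \left(-254 + \left(-13 + 6\right)\right)} - \left(-1\right) 309746 = \frac{-2 + 8 \left(-7\right) - 81}{8 \left(-254 - 7\right)} - -309746 = \frac{-2 - 56 - 81}{8 \left(-261\right)} + 309746 = \frac{1}{8} \left(- \frac{1}{261}\right) \left(-139\right) + 309746 = \frac{139}{2088} + 309746 = \frac{646749787}{2088}$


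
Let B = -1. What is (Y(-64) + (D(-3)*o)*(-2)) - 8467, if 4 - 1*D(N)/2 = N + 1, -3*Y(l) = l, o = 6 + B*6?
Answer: -25337/3 ≈ -8445.7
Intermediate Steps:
o = 0 (o = 6 - 1*6 = 6 - 6 = 0)
Y(l) = -l/3
D(N) = 6 - 2*N (D(N) = 8 - 2*(N + 1) = 8 - 2*(1 + N) = 8 + (-2 - 2*N) = 6 - 2*N)
(Y(-64) + (D(-3)*o)*(-2)) - 8467 = (-1/3*(-64) + ((6 - 2*(-3))*0)*(-2)) - 8467 = (64/3 + ((6 + 6)*0)*(-2)) - 8467 = (64/3 + (12*0)*(-2)) - 8467 = (64/3 + 0*(-2)) - 8467 = (64/3 + 0) - 8467 = 64/3 - 8467 = -25337/3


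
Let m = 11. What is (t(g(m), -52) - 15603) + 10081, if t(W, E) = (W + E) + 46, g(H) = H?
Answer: -5517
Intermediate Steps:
t(W, E) = 46 + E + W (t(W, E) = (E + W) + 46 = 46 + E + W)
(t(g(m), -52) - 15603) + 10081 = ((46 - 52 + 11) - 15603) + 10081 = (5 - 15603) + 10081 = -15598 + 10081 = -5517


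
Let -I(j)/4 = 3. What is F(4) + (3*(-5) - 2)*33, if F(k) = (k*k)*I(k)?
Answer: -753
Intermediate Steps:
I(j) = -12 (I(j) = -4*3 = -12)
F(k) = -12*k² (F(k) = (k*k)*(-12) = k²*(-12) = -12*k²)
F(4) + (3*(-5) - 2)*33 = -12*4² + (3*(-5) - 2)*33 = -12*16 + (-15 - 2)*33 = -192 - 17*33 = -192 - 561 = -753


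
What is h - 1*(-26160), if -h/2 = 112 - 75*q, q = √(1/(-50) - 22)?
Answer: 25936 + 15*I*√2202 ≈ 25936.0 + 703.88*I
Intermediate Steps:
q = I*√2202/10 (q = √(-1/50 - 22) = √(-1101/50) = I*√2202/10 ≈ 4.6926*I)
h = -224 + 15*I*√2202 (h = -2*(112 - 15*I*√2202/2) = -224 + 15*I*√2202 ≈ -224.0 + 703.88*I)
h - 1*(-26160) = (-224 + 15*I*√2202) - 1*(-26160) = (-224 + 15*I*√2202) + 26160 = 25936 + 15*I*√2202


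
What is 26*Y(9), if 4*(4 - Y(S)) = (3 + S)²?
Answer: -832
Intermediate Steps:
Y(S) = 4 - (3 + S)²/4
26*Y(9) = 26*(4 - (3 + 9)²/4) = 26*(4 - ¼*12²) = 26*(4 - ¼*144) = 26*(4 - 36) = 26*(-32) = -832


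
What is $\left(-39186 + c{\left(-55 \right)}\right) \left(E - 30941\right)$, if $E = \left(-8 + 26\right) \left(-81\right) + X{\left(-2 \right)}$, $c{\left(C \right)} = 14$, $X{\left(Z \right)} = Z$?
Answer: $1269211972$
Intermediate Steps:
$E = -1460$ ($E = \left(-8 + 26\right) \left(-81\right) - 2 = 18 \left(-81\right) - 2 = -1458 - 2 = -1460$)
$\left(-39186 + c{\left(-55 \right)}\right) \left(E - 30941\right) = \left(-39186 + 14\right) \left(-1460 - 30941\right) = \left(-39172\right) \left(-32401\right) = 1269211972$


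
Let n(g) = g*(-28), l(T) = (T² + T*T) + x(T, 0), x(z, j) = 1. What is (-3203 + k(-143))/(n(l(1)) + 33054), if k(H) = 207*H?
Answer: -16402/16485 ≈ -0.99496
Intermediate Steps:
l(T) = 1 + 2*T² (l(T) = (T² + T*T) + 1 = (T² + T²) + 1 = 2*T² + 1 = 1 + 2*T²)
n(g) = -28*g
(-3203 + k(-143))/(n(l(1)) + 33054) = (-3203 + 207*(-143))/(-28*(1 + 2*1²) + 33054) = (-3203 - 29601)/(-28*(1 + 2*1) + 33054) = -32804/(-28*(1 + 2) + 33054) = -32804/(-28*3 + 33054) = -32804/(-84 + 33054) = -32804/32970 = -32804*1/32970 = -16402/16485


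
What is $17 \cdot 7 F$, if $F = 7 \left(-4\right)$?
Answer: $-3332$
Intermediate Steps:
$F = -28$
$17 \cdot 7 F = 17 \cdot 7 \left(-28\right) = 119 \left(-28\right) = -3332$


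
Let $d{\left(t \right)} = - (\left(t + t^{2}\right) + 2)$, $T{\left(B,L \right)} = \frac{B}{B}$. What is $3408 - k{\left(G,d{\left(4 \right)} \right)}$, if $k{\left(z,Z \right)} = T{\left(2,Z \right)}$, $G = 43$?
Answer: $3407$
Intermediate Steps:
$T{\left(B,L \right)} = 1$
$d{\left(t \right)} = -2 - t - t^{2}$ ($d{\left(t \right)} = - (2 + t + t^{2}) = -2 - t - t^{2}$)
$k{\left(z,Z \right)} = 1$
$3408 - k{\left(G,d{\left(4 \right)} \right)} = 3408 - 1 = 3407$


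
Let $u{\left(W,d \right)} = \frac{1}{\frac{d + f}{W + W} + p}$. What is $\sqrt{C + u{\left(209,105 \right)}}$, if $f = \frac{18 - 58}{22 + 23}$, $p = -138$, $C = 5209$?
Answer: $\frac{17 \sqrt{4840414723339}}{518219} \approx 72.173$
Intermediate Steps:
$f = - \frac{8}{9}$ ($f = - \frac{40}{45} = \left(-40\right) \frac{1}{45} = - \frac{8}{9} \approx -0.88889$)
$u{\left(W,d \right)} = \frac{1}{-138 + \frac{- \frac{8}{9} + d}{2 W}}$ ($u{\left(W,d \right)} = \frac{1}{\frac{d - \frac{8}{9}}{W + W} - 138} = \frac{1}{\frac{- \frac{8}{9} + d}{2 W} - 138} = \frac{1}{-138 + \frac{- \frac{8}{9} + d}{2 W}}$)
$\sqrt{C + u{\left(209,105 \right)}} = \sqrt{5209 + 18 \cdot 209 \frac{1}{-8 - 519156 + 9 \cdot 105}} = \sqrt{5209 + 18 \cdot 209 \frac{1}{-8 - 519156 + 945}} = \sqrt{5209 + 18 \cdot 209 \frac{1}{-518219}} = \sqrt{5209 + 18 \cdot 209 \left(- \frac{1}{518219}\right)} = \sqrt{5209 - \frac{3762}{518219}} = \sqrt{\frac{2699399009}{518219}} = \frac{17 \sqrt{4840414723339}}{518219}$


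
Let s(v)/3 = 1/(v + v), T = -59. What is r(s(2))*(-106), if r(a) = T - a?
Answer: 12667/2 ≈ 6333.5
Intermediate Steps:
s(v) = 3/(2*v) (s(v) = 3/(v + v) = 3/((2*v)) = 3*(1/(2*v)) = 3/(2*v))
r(a) = -59 - a
r(s(2))*(-106) = (-59 - 3/(2*2))*(-106) = (-59 - 1*3/4)*(-106) = (-59 - 3/4)*(-106) = -239/4*(-106) = 12667/2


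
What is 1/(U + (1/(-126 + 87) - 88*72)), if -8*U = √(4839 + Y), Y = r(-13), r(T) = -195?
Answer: -154193520/976972330519 + 18252*√129/976972330519 ≈ -0.00015762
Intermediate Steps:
Y = -195
U = -3*√129/4 (U = -√(4839 - 195)/8 = -3*√129/4 ≈ -8.5184)
1/(U + (1/(-126 + 87) - 88*72)) = 1/(-3*√129/4 + (1/(-126 + 87) - 88*72)) = 1/(-3*√129/4 + (1/(-39) - 6336)) = 1/(-3*√129/4 + (-1/39 - 6336)) = 1/(-3*√129/4 - 247105/39) = 1/(-247105/39 - 3*√129/4)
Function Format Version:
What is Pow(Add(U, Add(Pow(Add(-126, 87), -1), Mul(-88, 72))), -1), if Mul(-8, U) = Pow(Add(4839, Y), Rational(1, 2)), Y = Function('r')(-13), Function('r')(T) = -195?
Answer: Add(Rational(-154193520, 976972330519), Mul(Rational(18252, 976972330519), Pow(129, Rational(1, 2)))) ≈ -0.00015762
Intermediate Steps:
Y = -195
U = Mul(Rational(-3, 4), Pow(129, Rational(1, 2))) (U = Mul(Rational(-1, 8), Pow(Add(4839, -195), Rational(1, 2))) = Mul(Rational(-1, 8), Pow(4644, Rational(1, 2))) = Mul(Rational(-1, 8), Mul(6, Pow(129, Rational(1, 2)))) = Mul(Rational(-3, 4), Pow(129, Rational(1, 2))) ≈ -8.5184)
Pow(Add(U, Add(Pow(Add(-126, 87), -1), Mul(-88, 72))), -1) = Pow(Add(Mul(Rational(-3, 4), Pow(129, Rational(1, 2))), Add(Pow(Add(-126, 87), -1), Mul(-88, 72))), -1) = Pow(Add(Mul(Rational(-3, 4), Pow(129, Rational(1, 2))), Add(Pow(-39, -1), -6336)), -1) = Pow(Add(Mul(Rational(-3, 4), Pow(129, Rational(1, 2))), Add(Rational(-1, 39), -6336)), -1) = Pow(Add(Mul(Rational(-3, 4), Pow(129, Rational(1, 2))), Rational(-247105, 39)), -1) = Pow(Add(Rational(-247105, 39), Mul(Rational(-3, 4), Pow(129, Rational(1, 2)))), -1)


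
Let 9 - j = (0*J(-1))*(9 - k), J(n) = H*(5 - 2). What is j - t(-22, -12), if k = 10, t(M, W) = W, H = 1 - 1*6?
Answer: 21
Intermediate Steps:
H = -5 (H = 1 - 6 = -5)
J(n) = -15 (J(n) = -5*(5 - 2) = -5*3 = -15)
j = 9 (j = 9 - 0*(-15)*(9 - 1*10) = 9 - 0*(9 - 10) = 9 - 0*(-1) = 9 - 1*0 = 9 + 0 = 9)
j - t(-22, -12) = 9 - 1*(-12) = 9 + 12 = 21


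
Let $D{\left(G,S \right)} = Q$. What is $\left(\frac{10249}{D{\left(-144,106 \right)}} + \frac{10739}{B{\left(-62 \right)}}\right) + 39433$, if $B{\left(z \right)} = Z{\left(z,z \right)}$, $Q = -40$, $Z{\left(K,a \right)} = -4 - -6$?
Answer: $\frac{1781851}{40} \approx 44546.0$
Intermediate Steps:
$Z{\left(K,a \right)} = 2$ ($Z{\left(K,a \right)} = -4 + 6 = 2$)
$B{\left(z \right)} = 2$
$D{\left(G,S \right)} = -40$
$\left(\frac{10249}{D{\left(-144,106 \right)}} + \frac{10739}{B{\left(-62 \right)}}\right) + 39433 = \left(\frac{10249}{-40} + \frac{10739}{2}\right) + 39433 = \left(10249 \left(- \frac{1}{40}\right) + 10739 \cdot \frac{1}{2}\right) + 39433 = \left(- \frac{10249}{40} + \frac{10739}{2}\right) + 39433 = \frac{204531}{40} + 39433 = \frac{1781851}{40}$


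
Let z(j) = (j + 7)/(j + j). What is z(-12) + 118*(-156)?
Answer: -441787/24 ≈ -18408.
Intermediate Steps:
z(j) = (7 + j)/(2*j) (z(j) = (7 + j)/((2*j)) = (7 + j)*(1/(2*j)) = (7 + j)/(2*j))
z(-12) + 118*(-156) = (1/2)*(7 - 12)/(-12) + 118*(-156) = (1/2)*(-1/12)*(-5) - 18408 = 5/24 - 18408 = -441787/24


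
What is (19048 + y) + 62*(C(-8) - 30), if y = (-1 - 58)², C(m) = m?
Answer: 20173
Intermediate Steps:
y = 3481 (y = (-59)² = 3481)
(19048 + y) + 62*(C(-8) - 30) = (19048 + 3481) + 62*(-8 - 30) = 22529 + 62*(-38) = 22529 - 2356 = 20173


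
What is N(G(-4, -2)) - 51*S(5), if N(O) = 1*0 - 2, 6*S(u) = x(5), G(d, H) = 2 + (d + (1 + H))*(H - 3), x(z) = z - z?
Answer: -2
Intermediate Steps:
x(z) = 0
G(d, H) = 2 + (-3 + H)*(1 + H + d) (G(d, H) = 2 + (1 + H + d)*(-3 + H) = 2 + (-3 + H)*(1 + H + d))
S(u) = 0 (S(u) = (1/6)*0 = 0)
N(O) = -2 (N(O) = 0 - 2 = -2)
N(G(-4, -2)) - 51*S(5) = -2 - 51*0 = -2 + 0 = -2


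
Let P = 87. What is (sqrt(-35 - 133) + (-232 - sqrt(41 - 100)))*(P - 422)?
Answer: 77720 - 670*I*sqrt(42) + 335*I*sqrt(59) ≈ 77720.0 - 1768.9*I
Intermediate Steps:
(sqrt(-35 - 133) + (-232 - sqrt(41 - 100)))*(P - 422) = (sqrt(-35 - 133) + (-232 - sqrt(41 - 100)))*(87 - 422) = (sqrt(-168) + (-232 - sqrt(-59)))*(-335) = (2*I*sqrt(42) + (-232 - I*sqrt(59)))*(-335) = (-232 - I*sqrt(59) + 2*I*sqrt(42))*(-335) = 77720 - 670*I*sqrt(42) + 335*I*sqrt(59)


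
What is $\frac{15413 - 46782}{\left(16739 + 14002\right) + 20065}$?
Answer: $- \frac{1651}{2674} \approx -0.61743$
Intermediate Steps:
$\frac{15413 - 46782}{\left(16739 + 14002\right) + 20065} = - \frac{31369}{30741 + 20065} = - \frac{31369}{50806} = \left(-31369\right) \frac{1}{50806} = - \frac{1651}{2674}$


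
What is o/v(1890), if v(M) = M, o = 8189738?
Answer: 4094869/945 ≈ 4333.2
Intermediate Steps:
o/v(1890) = 8189738/1890 = 8189738*(1/1890) = 4094869/945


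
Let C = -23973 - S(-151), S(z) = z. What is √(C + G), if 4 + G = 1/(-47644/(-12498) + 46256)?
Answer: I*√1991039682126558556122/289077566 ≈ 154.36*I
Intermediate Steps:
C = -23822 (C = -23973 - 1*(-151) = -23973 + 151 = -23822)
G = -1156304015/289077566 (G = -4 + 1/(-47644/(-12498) + 46256) = -4 + 1/(-47644*(-1/12498) + 46256) = -4 + 1/(23822/6249 + 46256) = -4 + 1/(289077566/6249) = -4 + 6249/289077566 = -1156304015/289077566 ≈ -4.0000)
√(C + G) = √(-23822 - 1156304015/289077566) = √(-6887562081267/289077566) = I*√1991039682126558556122/289077566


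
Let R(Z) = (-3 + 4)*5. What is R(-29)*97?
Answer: 485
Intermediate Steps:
R(Z) = 5 (R(Z) = 1*5 = 5)
R(-29)*97 = 5*97 = 485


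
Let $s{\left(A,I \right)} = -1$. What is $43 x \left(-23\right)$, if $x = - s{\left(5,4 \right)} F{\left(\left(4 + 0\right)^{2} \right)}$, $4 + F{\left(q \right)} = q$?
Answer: $-11868$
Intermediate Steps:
$F{\left(q \right)} = -4 + q$
$x = 12$ ($x = \left(-1\right) \left(-1\right) \left(-4 + \left(4 + 0\right)^{2}\right) = 1 \left(-4 + 4^{2}\right) = 1 \left(-4 + 16\right) = 1 \cdot 12 = 12$)
$43 x \left(-23\right) = 43 \cdot 12 \left(-23\right) = 516 \left(-23\right) = -11868$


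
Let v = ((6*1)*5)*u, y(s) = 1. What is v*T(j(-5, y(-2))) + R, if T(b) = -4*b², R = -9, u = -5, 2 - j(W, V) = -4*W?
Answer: 194391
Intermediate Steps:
j(W, V) = 2 + 4*W (j(W, V) = 2 - (-4)*W = 2 + 4*W)
v = -150 (v = ((6*1)*5)*(-5) = (6*5)*(-5) = 30*(-5) = -150)
v*T(j(-5, y(-2))) + R = -(-600)*(2 + 4*(-5))² - 9 = -(-600)*(2 - 20)² - 9 = -(-600)*(-18)² - 9 = -(-600)*324 - 9 = -150*(-1296) - 9 = 194400 - 9 = 194391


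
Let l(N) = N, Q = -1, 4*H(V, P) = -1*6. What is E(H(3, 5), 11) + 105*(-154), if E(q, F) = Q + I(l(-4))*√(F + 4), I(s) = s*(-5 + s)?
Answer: -16171 + 36*√15 ≈ -16032.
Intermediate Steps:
H(V, P) = -3/2 (H(V, P) = (-1*6)/4 = (¼)*(-6) = -3/2)
E(q, F) = -1 + 36*√(4 + F) (E(q, F) = -1 + (-4*(-5 - 4))*√(F + 4) = -1 + (-4*(-9))*√(4 + F) = -1 + 36*√(4 + F))
E(H(3, 5), 11) + 105*(-154) = (-1 + 36*√(4 + 11)) + 105*(-154) = (-1 + 36*√15) - 16170 = -16171 + 36*√15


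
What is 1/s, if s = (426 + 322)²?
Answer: 1/559504 ≈ 1.7873e-6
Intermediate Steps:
s = 559504 (s = 748² = 559504)
1/s = 1/559504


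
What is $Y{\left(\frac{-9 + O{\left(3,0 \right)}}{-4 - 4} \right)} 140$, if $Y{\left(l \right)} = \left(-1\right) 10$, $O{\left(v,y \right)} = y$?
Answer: $-1400$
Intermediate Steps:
$Y{\left(l \right)} = -10$
$Y{\left(\frac{-9 + O{\left(3,0 \right)}}{-4 - 4} \right)} 140 = \left(-10\right) 140 = -1400$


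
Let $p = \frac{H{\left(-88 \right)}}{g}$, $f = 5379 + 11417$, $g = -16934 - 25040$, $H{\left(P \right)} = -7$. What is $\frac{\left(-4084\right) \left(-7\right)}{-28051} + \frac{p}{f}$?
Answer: $- \frac{20154405554395}{19775823272504} \approx -1.0191$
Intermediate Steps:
$g = -41974$
$f = 16796$
$p = \frac{7}{41974}$ ($p = - \frac{7}{-41974} = \left(-7\right) \left(- \frac{1}{41974}\right) = \frac{7}{41974} \approx 0.00016677$)
$\frac{\left(-4084\right) \left(-7\right)}{-28051} + \frac{p}{f} = \frac{\left(-4084\right) \left(-7\right)}{-28051} + \frac{7}{41974 \cdot 16796} = 28588 \left(- \frac{1}{28051}\right) + \frac{7}{41974} \cdot \frac{1}{16796} = - \frac{28588}{28051} + \frac{7}{704995304} = - \frac{20154405554395}{19775823272504}$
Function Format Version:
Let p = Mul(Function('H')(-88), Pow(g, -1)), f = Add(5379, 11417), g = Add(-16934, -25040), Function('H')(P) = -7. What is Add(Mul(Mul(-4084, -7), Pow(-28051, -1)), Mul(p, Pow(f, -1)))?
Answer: Rational(-20154405554395, 19775823272504) ≈ -1.0191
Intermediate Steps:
g = -41974
f = 16796
p = Rational(7, 41974) (p = Mul(-7, Pow(-41974, -1)) = Mul(-7, Rational(-1, 41974)) = Rational(7, 41974) ≈ 0.00016677)
Add(Mul(Mul(-4084, -7), Pow(-28051, -1)), Mul(p, Pow(f, -1))) = Add(Mul(Mul(-4084, -7), Pow(-28051, -1)), Mul(Rational(7, 41974), Pow(16796, -1))) = Add(Mul(28588, Rational(-1, 28051)), Mul(Rational(7, 41974), Rational(1, 16796))) = Add(Rational(-28588, 28051), Rational(7, 704995304)) = Rational(-20154405554395, 19775823272504)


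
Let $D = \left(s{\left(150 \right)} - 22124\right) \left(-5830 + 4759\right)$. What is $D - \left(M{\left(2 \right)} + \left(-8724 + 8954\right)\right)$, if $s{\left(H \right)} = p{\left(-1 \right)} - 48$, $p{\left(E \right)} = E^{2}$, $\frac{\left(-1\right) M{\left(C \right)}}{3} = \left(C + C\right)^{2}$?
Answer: $23744959$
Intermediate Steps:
$M{\left(C \right)} = - 12 C^{2}$ ($M{\left(C \right)} = - 3 \left(C + C\right)^{2} = - 3 \left(2 C\right)^{2} = - 3 \cdot 4 C^{2} = - 12 C^{2}$)
$s{\left(H \right)} = -47$ ($s{\left(H \right)} = \left(-1\right)^{2} - 48 = 1 - 48 = -47$)
$D = 23745141$ ($D = \left(-47 - 22124\right) \left(-5830 + 4759\right) = \left(-22171\right) \left(-1071\right) = 23745141$)
$D - \left(M{\left(2 \right)} + \left(-8724 + 8954\right)\right) = 23745141 - \left(- 12 \cdot 2^{2} + \left(-8724 + 8954\right)\right) = 23745141 - \left(\left(-12\right) 4 + 230\right) = 23745141 - \left(-48 + 230\right) = 23745141 - 182 = 23744959$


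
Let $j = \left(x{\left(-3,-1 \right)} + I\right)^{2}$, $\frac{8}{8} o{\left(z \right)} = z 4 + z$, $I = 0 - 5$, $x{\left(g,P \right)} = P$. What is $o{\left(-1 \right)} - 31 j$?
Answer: $-1121$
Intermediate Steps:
$I = -5$ ($I = 0 - 5 = -5$)
$o{\left(z \right)} = 5 z$ ($o{\left(z \right)} = z 4 + z = 4 z + z = 5 z$)
$j = 36$ ($j = \left(-1 - 5\right)^{2} = \left(-6\right)^{2} = 36$)
$o{\left(-1 \right)} - 31 j = 5 \left(-1\right) - 1116 = -5 - 1116 = -1121$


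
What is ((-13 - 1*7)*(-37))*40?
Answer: 29600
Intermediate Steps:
((-13 - 1*7)*(-37))*40 = ((-13 - 7)*(-37))*40 = -20*(-37)*40 = 740*40 = 29600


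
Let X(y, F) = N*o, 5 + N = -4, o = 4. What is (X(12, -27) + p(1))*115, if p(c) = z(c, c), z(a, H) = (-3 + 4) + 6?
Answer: -3335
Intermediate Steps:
N = -9 (N = -5 - 4 = -9)
z(a, H) = 7 (z(a, H) = 1 + 6 = 7)
p(c) = 7
X(y, F) = -36 (X(y, F) = -9*4 = -36)
(X(12, -27) + p(1))*115 = (-36 + 7)*115 = -29*115 = -3335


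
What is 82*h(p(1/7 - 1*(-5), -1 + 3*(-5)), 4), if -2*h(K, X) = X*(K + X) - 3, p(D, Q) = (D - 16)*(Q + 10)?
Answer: -78515/7 ≈ -11216.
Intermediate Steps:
p(D, Q) = (-16 + D)*(10 + Q)
h(K, X) = 3/2 - X*(K + X)/2 (h(K, X) = -(X*(K + X) - 3)/2 = -(-3 + X*(K + X))/2 = 3/2 - X*(K + X)/2)
82*h(p(1/7 - 1*(-5), -1 + 3*(-5)), 4) = 82*(3/2 - ½*4² - ½*(-160 - 16*(-1 + 3*(-5)) + 10*(1/7 - 1*(-5)) + (1/7 - 1*(-5))*(-1 + 3*(-5)))*4) = 82*(3/2 - ½*16 - ½*(-160 - 16*(-1 - 15) + 10*(⅐ + 5) + (⅐ + 5)*(-1 - 15))*4) = 82*(3/2 - 8 - ½*(-160 - 16*(-16) + 10*(36/7) + (36/7)*(-16))*4) = 82*(3/2 - 8 - ½*(-160 + 256 + 360/7 - 576/7)*4) = 82*(3/2 - 8 - ½*456/7*4) = 82*(3/2 - 8 - 912/7) = 82*(-1915/14) = -78515/7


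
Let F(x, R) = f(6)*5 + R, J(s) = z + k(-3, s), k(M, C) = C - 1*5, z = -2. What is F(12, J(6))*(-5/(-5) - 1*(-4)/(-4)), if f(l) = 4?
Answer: 0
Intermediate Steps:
k(M, C) = -5 + C (k(M, C) = C - 5 = -5 + C)
J(s) = -7 + s (J(s) = -2 + (-5 + s) = -7 + s)
F(x, R) = 20 + R (F(x, R) = 4*5 + R = 20 + R)
F(12, J(6))*(-5/(-5) - 1*(-4)/(-4)) = (20 + (-7 + 6))*(-5/(-5) - 1*(-4)/(-4)) = (20 - 1)*(-5*(-1/5) + 4*(-1/4)) = 19*(1 - 1) = 19*0 = 0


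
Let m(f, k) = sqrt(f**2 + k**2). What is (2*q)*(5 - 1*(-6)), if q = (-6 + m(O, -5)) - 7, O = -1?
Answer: -286 + 22*sqrt(26) ≈ -173.82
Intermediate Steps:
q = -13 + sqrt(26) (q = (-6 + sqrt((-1)**2 + (-5)**2)) - 7 = (-6 + sqrt(1 + 25)) - 7 = (-6 + sqrt(26)) - 7 = -13 + sqrt(26) ≈ -7.9010)
(2*q)*(5 - 1*(-6)) = (2*(-13 + sqrt(26)))*(5 - 1*(-6)) = (-26 + 2*sqrt(26))*(5 + 6) = (-26 + 2*sqrt(26))*11 = -286 + 22*sqrt(26)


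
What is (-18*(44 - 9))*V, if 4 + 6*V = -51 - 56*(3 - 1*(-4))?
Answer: 46935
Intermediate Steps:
V = -149/2 (V = -⅔ + (-51 - 56*(3 - 1*(-4)))/6 = -⅔ + (-51 - 56*(3 + 4))/6 = -⅔ + (-51 - 56*7)/6 = -⅔ + (-51 - 392)/6 = -⅔ + (⅙)*(-443) = -⅔ - 443/6 = -149/2 ≈ -74.500)
(-18*(44 - 9))*V = -18*(44 - 9)*(-149/2) = -18*35*(-149/2) = -630*(-149/2) = 46935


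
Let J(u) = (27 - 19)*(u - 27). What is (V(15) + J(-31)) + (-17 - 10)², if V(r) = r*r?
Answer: 490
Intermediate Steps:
V(r) = r²
J(u) = -216 + 8*u (J(u) = 8*(-27 + u) = -216 + 8*u)
(V(15) + J(-31)) + (-17 - 10)² = (15² + (-216 + 8*(-31))) + (-17 - 10)² = (225 + (-216 - 248)) + (-27)² = (225 - 464) + 729 = -239 + 729 = 490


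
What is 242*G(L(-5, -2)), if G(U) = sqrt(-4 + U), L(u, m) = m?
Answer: 242*I*sqrt(6) ≈ 592.78*I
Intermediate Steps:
242*G(L(-5, -2)) = 242*sqrt(-4 - 2) = 242*sqrt(-6) = 242*(I*sqrt(6)) = 242*I*sqrt(6)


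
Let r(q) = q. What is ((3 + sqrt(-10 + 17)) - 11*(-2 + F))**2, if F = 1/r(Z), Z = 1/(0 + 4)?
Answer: (-19 + sqrt(7))**2 ≈ 267.46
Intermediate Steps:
Z = 1/4 ≈ 0.25000
F = 4 (F = 1/(1/4) = 4)
((3 + sqrt(-10 + 17)) - 11*(-2 + F))**2 = ((3 + sqrt(-10 + 17)) - 11*(-2 + 4))**2 = ((3 + sqrt(7)) - 11*2)**2 = ((3 + sqrt(7)) - 22)**2 = (-19 + sqrt(7))**2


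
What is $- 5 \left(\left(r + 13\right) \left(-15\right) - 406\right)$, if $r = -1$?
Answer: $2930$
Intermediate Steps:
$- 5 \left(\left(r + 13\right) \left(-15\right) - 406\right) = - 5 \left(\left(-1 + 13\right) \left(-15\right) - 406\right) = - 5 \left(12 \left(-15\right) - 406\right) = - 5 \left(-180 - 406\right) = \left(-5\right) \left(-586\right) = 2930$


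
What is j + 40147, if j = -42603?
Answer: -2456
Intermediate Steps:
j + 40147 = -42603 + 40147 = -2456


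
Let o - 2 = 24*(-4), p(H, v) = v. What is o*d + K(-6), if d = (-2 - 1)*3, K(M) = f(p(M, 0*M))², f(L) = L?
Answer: 846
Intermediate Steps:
o = -94 (o = 2 + 24*(-4) = 2 - 96 = -94)
K(M) = 0 (K(M) = (0*M)² = 0² = 0)
d = -9 (d = -3*3 = -9)
o*d + K(-6) = -94*(-9) + 0 = 846 + 0 = 846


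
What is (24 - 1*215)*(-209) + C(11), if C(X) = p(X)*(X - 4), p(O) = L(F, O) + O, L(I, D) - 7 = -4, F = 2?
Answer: 40017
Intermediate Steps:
L(I, D) = 3 (L(I, D) = 7 - 4 = 3)
p(O) = 3 + O
C(X) = (-4 + X)*(3 + X) (C(X) = (3 + X)*(X - 4) = (3 + X)*(-4 + X) = (-4 + X)*(3 + X))
(24 - 1*215)*(-209) + C(11) = (24 - 1*215)*(-209) + (-4 + 11)*(3 + 11) = (24 - 215)*(-209) + 7*14 = -191*(-209) + 98 = 39919 + 98 = 40017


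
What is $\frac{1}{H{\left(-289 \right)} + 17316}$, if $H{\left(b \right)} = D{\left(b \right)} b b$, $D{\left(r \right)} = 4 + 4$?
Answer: $\frac{1}{685484} \approx 1.4588 \cdot 10^{-6}$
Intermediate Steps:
$D{\left(r \right)} = 8$
$H{\left(b \right)} = 8 b^{2}$ ($H{\left(b \right)} = 8 b b = 8 b^{2}$)
$\frac{1}{H{\left(-289 \right)} + 17316} = \frac{1}{8 \left(-289\right)^{2} + 17316} = \frac{1}{8 \cdot 83521 + 17316} = \frac{1}{668168 + 17316} = \frac{1}{685484}$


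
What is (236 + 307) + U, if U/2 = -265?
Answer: 13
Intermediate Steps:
U = -530 (U = 2*(-265) = -530)
(236 + 307) + U = (236 + 307) - 530 = 543 - 530 = 13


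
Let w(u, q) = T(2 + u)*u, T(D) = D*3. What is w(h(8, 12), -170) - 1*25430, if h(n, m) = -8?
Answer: -25286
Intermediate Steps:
T(D) = 3*D
w(u, q) = u*(6 + 3*u) (w(u, q) = (3*(2 + u))*u = (6 + 3*u)*u = u*(6 + 3*u))
w(h(8, 12), -170) - 1*25430 = 3*(-8)*(2 - 8) - 1*25430 = 3*(-8)*(-6) - 25430 = 144 - 25430 = -25286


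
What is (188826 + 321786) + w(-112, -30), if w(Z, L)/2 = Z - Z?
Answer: 510612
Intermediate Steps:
w(Z, L) = 0 (w(Z, L) = 2*(Z - Z) = 2*0 = 0)
(188826 + 321786) + w(-112, -30) = (188826 + 321786) + 0 = 510612 + 0 = 510612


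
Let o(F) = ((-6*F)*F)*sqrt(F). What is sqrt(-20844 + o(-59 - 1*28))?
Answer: 3*sqrt(-2316 - 5046*I*sqrt(87)) ≈ 449.03 - 471.67*I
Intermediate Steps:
o(F) = -6*F**(5/2) (o(F) = (-6*F**2)*sqrt(F) = -6*F**(5/2))
sqrt(-20844 + o(-59 - 1*28)) = sqrt(-20844 - 6*(-59 - 1*28)**(5/2)) = sqrt(-20844 - 6*(-59 - 28)**(5/2)) = sqrt(-20844 - 45414*I*sqrt(87))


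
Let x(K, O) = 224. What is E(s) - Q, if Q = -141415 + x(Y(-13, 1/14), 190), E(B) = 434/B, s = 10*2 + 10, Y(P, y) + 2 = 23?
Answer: 2118082/15 ≈ 1.4121e+5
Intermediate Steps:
Y(P, y) = 21 (Y(P, y) = -2 + 23 = 21)
s = 30 (s = 20 + 10 = 30)
Q = -141191 (Q = -141415 + 224 = -141191)
E(s) - Q = 434/30 - 1*(-141191) = 434*(1/30) + 141191 = 217/15 + 141191 = 2118082/15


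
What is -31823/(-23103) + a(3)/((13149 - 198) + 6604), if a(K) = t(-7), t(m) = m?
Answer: 622137044/451779165 ≈ 1.3771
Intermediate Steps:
a(K) = -7
-31823/(-23103) + a(3)/((13149 - 198) + 6604) = -31823/(-23103) - 7/((13149 - 198) + 6604) = -31823*(-1/23103) - 7/(12951 + 6604) = 31823/23103 - 7/19555 = 622137044/451779165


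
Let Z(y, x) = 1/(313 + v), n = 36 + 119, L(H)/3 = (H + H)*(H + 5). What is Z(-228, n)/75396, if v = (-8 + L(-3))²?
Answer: 1/169565604 ≈ 5.8974e-9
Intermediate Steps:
L(H) = 6*H*(5 + H) (L(H) = 3*((H + H)*(H + 5)) = 3*((2*H)*(5 + H)) = 3*(2*H*(5 + H)) = 6*H*(5 + H))
v = 1936 (v = (-8 + 6*(-3)*(5 - 3))² = (-8 + 6*(-3)*2)² = (-8 - 36)² = (-44)² = 1936)
n = 155
Z(y, x) = 1/2249 (Z(y, x) = 1/(313 + 1936) = 1/2249)
Z(-228, n)/75396 = (1/2249)/75396 = (1/2249)*(1/75396) = 1/169565604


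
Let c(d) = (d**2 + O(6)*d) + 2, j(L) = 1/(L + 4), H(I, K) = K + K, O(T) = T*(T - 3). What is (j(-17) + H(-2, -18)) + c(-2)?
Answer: -859/13 ≈ -66.077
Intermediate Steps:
O(T) = T*(-3 + T)
H(I, K) = 2*K
j(L) = 1/(4 + L)
c(d) = 2 + d**2 + 18*d (c(d) = (d**2 + (6*(-3 + 6))*d) + 2 = (d**2 + (6*3)*d) + 2 = (d**2 + 18*d) + 2 = 2 + d**2 + 18*d)
(j(-17) + H(-2, -18)) + c(-2) = (1/(4 - 17) + 2*(-18)) + (2 + (-2)**2 + 18*(-2)) = (1/(-13) - 36) + (2 + 4 - 36) = (-1/13 - 36) - 30 = -469/13 - 30 = -859/13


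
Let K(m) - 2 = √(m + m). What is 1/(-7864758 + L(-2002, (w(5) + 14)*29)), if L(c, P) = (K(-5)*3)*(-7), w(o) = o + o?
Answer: I/(3*(-2621600*I + 7*√10)) ≈ -1.2715e-7 + 1.0736e-12*I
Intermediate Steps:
w(o) = 2*o
K(m) = 2 + √2*√m (K(m) = 2 + √(m + m) = 2 + √(2*m) = 2 + √2*√m)
L(c, P) = -42 - 21*I*√10 (L(c, P) = ((2 + √2*√(-5))*3)*(-7) = ((2 + √2*(I*√5))*3)*(-7) = ((2 + I*√10)*3)*(-7) = (6 + 3*I*√10)*(-7) = -42 - 21*I*√10)
1/(-7864758 + L(-2002, (w(5) + 14)*29)) = 1/(-7864758 + (-42 - 21*I*√10)) = 1/(-7864800 - 21*I*√10)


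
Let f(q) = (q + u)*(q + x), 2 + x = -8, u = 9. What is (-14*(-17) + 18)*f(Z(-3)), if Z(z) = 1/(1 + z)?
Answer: -22848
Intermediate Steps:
x = -10 (x = -2 - 8 = -10)
f(q) = (-10 + q)*(9 + q) (f(q) = (q + 9)*(q - 10) = (9 + q)*(-10 + q) = (-10 + q)*(9 + q))
(-14*(-17) + 18)*f(Z(-3)) = (-14*(-17) + 18)*(-90 + (1/(1 - 3))² - 1/(1 - 3)) = (238 + 18)*(-90 + (1/(-2))² - 1/(-2)) = 256*(-90 + (-½)² - 1*(-½)) = 256*(-90 + ¼ + ½) = 256*(-357/4) = -22848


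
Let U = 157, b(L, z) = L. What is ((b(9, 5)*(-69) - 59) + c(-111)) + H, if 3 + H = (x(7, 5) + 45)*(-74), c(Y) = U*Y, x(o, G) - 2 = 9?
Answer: -22254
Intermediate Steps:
x(o, G) = 11 (x(o, G) = 2 + 9 = 11)
c(Y) = 157*Y
H = -4147 (H = -3 + (11 + 45)*(-74) = -3 + 56*(-74) = -3 - 4144 = -4147)
((b(9, 5)*(-69) - 59) + c(-111)) + H = ((9*(-69) - 59) + 157*(-111)) - 4147 = ((-621 - 59) - 17427) - 4147 = (-680 - 17427) - 4147 = -18107 - 4147 = -22254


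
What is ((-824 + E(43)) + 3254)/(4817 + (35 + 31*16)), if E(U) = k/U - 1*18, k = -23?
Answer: 103693/229964 ≈ 0.45091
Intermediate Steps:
E(U) = -18 - 23/U (E(U) = -23/U - 1*18 = -23/U - 18 = -18 - 23/U)
((-824 + E(43)) + 3254)/(4817 + (35 + 31*16)) = ((-824 + (-18 - 23/43)) + 3254)/(4817 + (35 + 31*16)) = ((-824 + (-18 - 23*1/43)) + 3254)/(4817 + (35 + 496)) = ((-824 + (-18 - 23/43)) + 3254)/(4817 + 531) = ((-824 - 797/43) + 3254)/5348 = (-36229/43 + 3254)*(1/5348) = (103693/43)*(1/5348) = 103693/229964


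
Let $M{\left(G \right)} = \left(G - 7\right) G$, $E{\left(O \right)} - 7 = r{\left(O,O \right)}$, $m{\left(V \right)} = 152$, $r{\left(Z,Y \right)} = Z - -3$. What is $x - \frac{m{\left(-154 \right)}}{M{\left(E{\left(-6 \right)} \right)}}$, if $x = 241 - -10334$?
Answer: $\frac{31763}{3} \approx 10588.0$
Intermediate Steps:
$r{\left(Z,Y \right)} = 3 + Z$ ($r{\left(Z,Y \right)} = Z + 3 = 3 + Z$)
$E{\left(O \right)} = 10 + O$ ($E{\left(O \right)} = 7 + \left(3 + O\right) = 10 + O$)
$M{\left(G \right)} = G \left(-7 + G\right)$ ($M{\left(G \right)} = \left(-7 + G\right) G = G \left(-7 + G\right)$)
$x = 10575$ ($x = 241 + 10334 = 10575$)
$x - \frac{m{\left(-154 \right)}}{M{\left(E{\left(-6 \right)} \right)}} = 10575 - \frac{152}{\left(10 - 6\right) \left(-7 + \left(10 - 6\right)\right)} = 10575 - \frac{152}{4 \left(-7 + 4\right)} = 10575 - \frac{152}{4 \left(-3\right)} = 10575 - \frac{152}{-12} = 10575 - 152 \left(- \frac{1}{12}\right) = 10575 - - \frac{38}{3} = 10575 + \frac{38}{3} = \frac{31763}{3}$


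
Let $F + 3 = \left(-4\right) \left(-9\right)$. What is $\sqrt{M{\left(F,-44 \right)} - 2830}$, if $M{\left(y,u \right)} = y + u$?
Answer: $i \sqrt{2841} \approx 53.301 i$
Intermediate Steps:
$F = 33$ ($F = -3 - -36 = -3 + 36 = 33$)
$M{\left(y,u \right)} = u + y$
$\sqrt{M{\left(F,-44 \right)} - 2830} = \sqrt{\left(-44 + 33\right) - 2830} = \sqrt{-11 - 2830} = \sqrt{-2841} = i \sqrt{2841}$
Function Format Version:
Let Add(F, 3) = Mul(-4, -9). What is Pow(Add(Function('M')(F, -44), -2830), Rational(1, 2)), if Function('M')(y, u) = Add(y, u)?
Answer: Mul(I, Pow(2841, Rational(1, 2))) ≈ Mul(53.301, I)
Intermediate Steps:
F = 33 (F = Add(-3, Mul(-4, -9)) = Add(-3, 36) = 33)
Function('M')(y, u) = Add(u, y)
Pow(Add(Function('M')(F, -44), -2830), Rational(1, 2)) = Pow(Add(Add(-44, 33), -2830), Rational(1, 2)) = Pow(Add(-11, -2830), Rational(1, 2)) = Pow(-2841, Rational(1, 2)) = Mul(I, Pow(2841, Rational(1, 2)))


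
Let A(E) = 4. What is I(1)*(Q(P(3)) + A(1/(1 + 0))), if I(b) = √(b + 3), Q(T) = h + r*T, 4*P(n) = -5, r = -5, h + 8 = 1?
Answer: 13/2 ≈ 6.5000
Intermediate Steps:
h = -7 (h = -8 + 1 = -7)
P(n) = -5/4 (P(n) = (¼)*(-5) = -5/4)
Q(T) = -7 - 5*T
I(b) = √(3 + b)
I(1)*(Q(P(3)) + A(1/(1 + 0))) = √(3 + 1)*((-7 - 5*(-5/4)) + 4) = √4*((-7 + 25/4) + 4) = 2*(-¾ + 4) = 2*(13/4) = 13/2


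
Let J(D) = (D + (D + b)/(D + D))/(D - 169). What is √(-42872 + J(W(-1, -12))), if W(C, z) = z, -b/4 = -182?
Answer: I*√50562792726/1086 ≈ 207.05*I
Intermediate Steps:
b = 728 (b = -4*(-182) = 728)
J(D) = (D + (728 + D)/(2*D))/(-169 + D) (J(D) = (D + (D + 728)/(D + D))/(D - 169) = (D + (728 + D)/((2*D)))/(-169 + D) = (D + (728 + D)*(1/(2*D)))/(-169 + D) = (D + (728 + D)/(2*D))/(-169 + D))
√(-42872 + J(W(-1, -12))) = √(-42872 + (364 + (-12)² + (½)*(-12))/((-12)*(-169 - 12))) = √(-42872 - 1/12*(364 + 144 - 6)/(-181)) = √(-42872 - 1/12*(-1/181)*502) = √(-42872 + 251/1086) = √(-46558741/1086) = I*√50562792726/1086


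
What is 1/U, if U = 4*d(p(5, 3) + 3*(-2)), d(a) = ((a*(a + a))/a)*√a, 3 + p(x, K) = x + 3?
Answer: I/8 ≈ 0.125*I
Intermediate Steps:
p(x, K) = x (p(x, K) = -3 + (x + 3) = -3 + (3 + x) = x)
d(a) = 2*a^(3/2) (d(a) = ((a*(2*a))/a)*√a = ((2*a²)/a)*√a = (2*a)*√a = 2*a^(3/2))
U = -8*I (U = 4*(2*(5 + 3*(-2))^(3/2)) = 4*(2*(5 - 6)^(3/2)) = 4*(2*(-1)^(3/2)) = 4*(2*(-I)) = 4*(-2*I) = -8*I ≈ -8.0*I)
1/U = 1/(-8*I) = I/8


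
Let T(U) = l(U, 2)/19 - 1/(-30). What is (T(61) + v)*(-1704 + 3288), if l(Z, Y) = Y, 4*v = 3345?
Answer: 125859756/95 ≈ 1.3248e+6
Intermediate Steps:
v = 3345/4 (v = (¼)*3345 = 3345/4 ≈ 836.25)
T(U) = 79/570 (T(U) = 2/19 - 1/(-30) = 2*(1/19) - 1*(-1/30) = 2/19 + 1/30 = 79/570)
(T(61) + v)*(-1704 + 3288) = (79/570 + 3345/4)*(-1704 + 3288) = (953483/1140)*1584 = 125859756/95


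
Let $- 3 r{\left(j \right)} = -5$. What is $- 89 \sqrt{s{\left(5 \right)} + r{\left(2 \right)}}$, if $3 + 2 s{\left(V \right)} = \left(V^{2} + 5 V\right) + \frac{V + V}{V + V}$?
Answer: $- \frac{89 \sqrt{231}}{3} \approx -450.89$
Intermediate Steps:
$r{\left(j \right)} = \frac{5}{3}$ ($r{\left(j \right)} = \left(- \frac{1}{3}\right) \left(-5\right) = \frac{5}{3}$)
$s{\left(V \right)} = -1 + \frac{V^{2}}{2} + \frac{5 V}{2}$ ($s{\left(V \right)} = - \frac{3}{2} + \frac{\left(V^{2} + 5 V\right) + \frac{V + V}{V + V}}{2} = - \frac{3}{2} + \frac{\left(V^{2} + 5 V\right) + \frac{2 V}{2 V}}{2} = - \frac{3}{2} + \frac{\left(V^{2} + 5 V\right) + 2 V \frac{1}{2 V}}{2} = - \frac{3}{2} + \frac{\left(V^{2} + 5 V\right) + 1}{2} = - \frac{3}{2} + \frac{1 + V^{2} + 5 V}{2} = - \frac{3}{2} + \left(\frac{1}{2} + \frac{V^{2}}{2} + \frac{5 V}{2}\right) = -1 + \frac{V^{2}}{2} + \frac{5 V}{2}$)
$- 89 \sqrt{s{\left(5 \right)} + r{\left(2 \right)}} = - 89 \sqrt{\left(-1 + \frac{5^{2}}{2} + \frac{5}{2} \cdot 5\right) + \frac{5}{3}} = - 89 \sqrt{\left(-1 + \frac{1}{2} \cdot 25 + \frac{25}{2}\right) + \frac{5}{3}} = - 89 \sqrt{\left(-1 + \frac{25}{2} + \frac{25}{2}\right) + \frac{5}{3}} = - 89 \sqrt{24 + \frac{5}{3}} = - 89 \sqrt{\frac{77}{3}} = - 89 \frac{\sqrt{231}}{3} = - \frac{89 \sqrt{231}}{3}$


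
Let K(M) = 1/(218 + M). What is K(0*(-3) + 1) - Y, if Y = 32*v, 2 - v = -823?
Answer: -5781599/219 ≈ -26400.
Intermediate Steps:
v = 825 (v = 2 - 1*(-823) = 2 + 823 = 825)
Y = 26400 (Y = 32*825 = 26400)
K(0*(-3) + 1) - Y = 1/(218 + (0*(-3) + 1)) - 1*26400 = 1/(218 + (0 + 1)) - 26400 = 1/(218 + 1) - 26400 = 1/219 - 26400 = -5781599/219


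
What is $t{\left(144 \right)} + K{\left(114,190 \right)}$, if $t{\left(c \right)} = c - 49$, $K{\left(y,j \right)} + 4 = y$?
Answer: $205$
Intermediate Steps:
$K{\left(y,j \right)} = -4 + y$
$t{\left(c \right)} = -49 + c$ ($t{\left(c \right)} = c - 49 = -49 + c$)
$t{\left(144 \right)} + K{\left(114,190 \right)} = \left(-49 + 144\right) + \left(-4 + 114\right) = 95 + 110 = 205$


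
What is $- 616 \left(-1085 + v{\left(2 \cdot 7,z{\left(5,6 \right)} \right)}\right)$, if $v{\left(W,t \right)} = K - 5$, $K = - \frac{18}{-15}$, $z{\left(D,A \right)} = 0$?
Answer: $\frac{3353504}{5} \approx 6.707 \cdot 10^{5}$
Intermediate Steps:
$K = \frac{6}{5}$ ($K = \left(-18\right) \left(- \frac{1}{15}\right) = \frac{6}{5} \approx 1.2$)
$v{\left(W,t \right)} = - \frac{19}{5}$ ($v{\left(W,t \right)} = \frac{6}{5} - 5 = - \frac{19}{5}$)
$- 616 \left(-1085 + v{\left(2 \cdot 7,z{\left(5,6 \right)} \right)}\right) = - 616 \left(-1085 - \frac{19}{5}\right) = \left(-616\right) \left(- \frac{5444}{5}\right) = \frac{3353504}{5}$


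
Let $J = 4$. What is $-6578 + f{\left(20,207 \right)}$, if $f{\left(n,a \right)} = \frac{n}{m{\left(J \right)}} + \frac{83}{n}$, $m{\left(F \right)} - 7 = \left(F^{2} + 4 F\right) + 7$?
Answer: $- \frac{3023771}{460} \approx -6573.4$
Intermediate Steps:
$m{\left(F \right)} = 14 + F^{2} + 4 F$ ($m{\left(F \right)} = 7 + \left(\left(F^{2} + 4 F\right) + 7\right) = 7 + \left(7 + F^{2} + 4 F\right) = 14 + F^{2} + 4 F$)
$f{\left(n,a \right)} = \frac{83}{n} + \frac{n}{46}$ ($f{\left(n,a \right)} = \frac{n}{14 + 4^{2} + 4 \cdot 4} + \frac{83}{n} = \frac{n}{14 + 16 + 16} + \frac{83}{n} = \frac{n}{46} + \frac{83}{n} = \frac{83}{n} + \frac{n}{46}$)
$-6578 + f{\left(20,207 \right)} = -6578 + \left(\frac{83}{20} + \frac{1}{46} \cdot 20\right) = -6578 + \left(83 \cdot \frac{1}{20} + \frac{10}{23}\right) = -6578 + \left(\frac{83}{20} + \frac{10}{23}\right) = -6578 + \frac{2109}{460} = - \frac{3023771}{460}$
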